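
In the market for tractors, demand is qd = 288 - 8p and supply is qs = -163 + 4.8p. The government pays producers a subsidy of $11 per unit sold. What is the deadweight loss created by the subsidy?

Deadweight loss = $181.5

Pre-subsidy: 288 - 8p = -163 + 4.8p gives p* = 35.234375, q* = 6.125.
With the subsidy, sellers receive ps = pb + 11 for each unit, where pb is the price buyers pay.
Supply in terms of pb becomes qs = -163 + 4.8(pb + 11) = -110.2 + 4.8pb. Setting this equal to demand: 288 - 8pb = -110.2 + 4.8pb, so pb = 31.109375.
Sellers receive ps = 31.109375 + 11 = 42.109375; q' = 288 − 8·31.109375 = 39.125.
The subsidy expands output by 39.125 − 6.125 = 33 past the efficient level; on those units the gap between marginal cost and willingness to pay runs from 0 up to 11.
DWL = ½ × 11 × 33 = 181.5.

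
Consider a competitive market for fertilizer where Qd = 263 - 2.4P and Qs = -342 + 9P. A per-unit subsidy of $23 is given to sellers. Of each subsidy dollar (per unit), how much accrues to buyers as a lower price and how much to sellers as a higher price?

Buyers gain 345/19 per unit; sellers gain 92/19 per unit

Pre-subsidy: 263 - 2.4P = -342 + 9P gives P* = 3025/57, Q* = 2577/19.
With the subsidy, sellers receive Ps = Pb + 23 for each unit, where Pb is the price buyers pay.
Supply in terms of Pb becomes Qs = -342 + 9(Pb + 23) = -135 + 9Pb. Setting this equal to demand: 263 - 2.4Pb = -135 + 9Pb, so Pb = 1990/57.
Sellers receive Ps = 1990/57 + 23 = 3301/57; Q' = 263 − 2.4·(1990/57) = 3405/19.
Buyers' price falls by P* − Pb = 3025/57 − 1990/57 = 345/19; sellers' price rises by Ps − P* = 3301/57 − 3025/57 = 92/19.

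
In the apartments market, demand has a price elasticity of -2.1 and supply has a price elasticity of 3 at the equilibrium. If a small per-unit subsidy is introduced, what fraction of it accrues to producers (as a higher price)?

For a small subsidy around the equilibrium, the benefit split depends on the relative slopes, which at a point are proportional to the elasticities.
Buyer share = εs/(εs + |εd|) = 3/(3 + 2.1) = 10/17; seller share = |εd|/(εs + |εd|) = 7/17.
So producers capture 7/17 of the subsidy.

Producer share = 7/17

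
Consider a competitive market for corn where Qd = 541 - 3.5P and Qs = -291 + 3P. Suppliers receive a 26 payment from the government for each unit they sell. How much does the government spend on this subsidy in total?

Pre-subsidy: 541 - 3.5P = -291 + 3P gives P* = 128, Q* = 93.
With the subsidy, sellers receive Ps = Pb + 26 for each unit, where Pb is the price buyers pay.
Supply in terms of Pb becomes Qs = -291 + 3(Pb + 26) = -213 + 3Pb. Setting this equal to demand: 541 - 3.5Pb = -213 + 3Pb, so Pb = 116.
Sellers receive Ps = 116 + 26 = 142; Q' = 541 − 3.5·116 = 135.
Government outlay = subsidy × quantity = 26 × 135 = 3510.

Government cost = 3510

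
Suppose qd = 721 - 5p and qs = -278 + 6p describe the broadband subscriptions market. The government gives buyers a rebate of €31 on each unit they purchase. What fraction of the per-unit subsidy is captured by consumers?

Pre-subsidy: 721 - 5p = -278 + 6p gives p* = 999/11, q* = 2936/11.
With the rebate, buyers effectively pay pb = ps − 31, where ps is the price sellers receive.
Demand in terms of ps becomes qd = 721 − 5(ps − 31) = 876 - 5ps. Setting this equal to supply: 876 - 5ps = -278 + 6ps, so ps = 1154/11.
Buyers pay pb = 1154/11 − 31 = 813/11; q' = -278 + 6·(1154/11) = 3866/11.
Buyers' price falls by p* − pb = 999/11 − 813/11 = 186/11; sellers' price rises by ps − p* = 1154/11 − 999/11 = 155/11.
So consumers capture (186/11)/31 = 6/11 of each unit of subsidy.

Consumer share = 6/11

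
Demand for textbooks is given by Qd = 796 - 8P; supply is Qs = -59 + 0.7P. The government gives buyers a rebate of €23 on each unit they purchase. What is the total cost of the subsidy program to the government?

Pre-subsidy: 796 - 8P = -59 + 0.7P gives P* = 2850/29, Q* = 284/29.
With the rebate, buyers effectively pay Pb = Ps − 23, where Ps is the price sellers receive.
Demand in terms of Ps becomes Qd = 796 − 8(Ps − 23) = 980 - 8Ps. Setting this equal to supply: 980 - 8Ps = -59 + 0.7Ps, so Ps = 10390/87.
Buyers pay Pb = 10390/87 − 23 = 8389/87; Q' = -59 + 0.7·(10390/87) = 2140/87.
Government outlay = subsidy × quantity = 23 × 2140/87 = 49220/87.

Government cost = 49220/87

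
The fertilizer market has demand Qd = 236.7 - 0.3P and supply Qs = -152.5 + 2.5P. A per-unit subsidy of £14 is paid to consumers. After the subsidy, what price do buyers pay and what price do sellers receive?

Buyers pay £126.5; sellers receive £140.5

Pre-subsidy: 236.7 - 0.3P = -152.5 + 2.5P gives P* = 139, Q* = 195.
With the rebate, buyers effectively pay Pb = Ps − 14, where Ps is the price sellers receive.
Demand in terms of Ps becomes Qd = 236.7 − 0.3(Ps − 14) = 240.9 - 0.3Ps. Setting this equal to supply: 240.9 - 0.3Ps = -152.5 + 2.5Ps, so Ps = 140.5.
Buyers pay Pb = 140.5 − 14 = 126.5; Q' = -152.5 + 2.5·140.5 = 198.75.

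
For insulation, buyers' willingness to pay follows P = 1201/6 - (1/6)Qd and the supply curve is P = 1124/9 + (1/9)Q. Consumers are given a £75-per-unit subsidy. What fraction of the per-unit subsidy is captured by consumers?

Pre-subsidy: 1201/6 - (1/6)Q = 1124/9 + (1/9)Q gives Q* = 271 and P* = 155.
With the rebate, buyers effectively pay Pb = Ps − 75, where Ps is the price sellers receive.
On the curves, Pb = 1201/6 - (1/6)Q and Ps = 1124/9 + (1/9)Q; the wedge Ps − Pb = 75 gives 1124/9 + (1/9)Q − (1201/6 - (1/6)Q) = 75, so Q' = 541.
Then Pb = 1201/6 − (1/6)·541 = 110 and Ps = 1124/9 + (1/9)·541 = 185.
Buyers' price falls by P* − Pb = 155 − 110 = 45; sellers' price rises by Ps − P* = 185 − 155 = 30.
So consumers capture 45/75 = 0.6 of each unit of subsidy.

Consumer share = 0.6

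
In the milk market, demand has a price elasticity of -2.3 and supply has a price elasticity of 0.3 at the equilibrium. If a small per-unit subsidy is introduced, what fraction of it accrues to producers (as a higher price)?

For a small subsidy around the equilibrium, the benefit split depends on the relative slopes, which at a point are proportional to the elasticities.
Buyer share = εs/(εs + |εd|) = 0.3/(0.3 + 2.3) = 3/26; seller share = |εd|/(εs + |εd|) = 23/26.
So producers capture 23/26 of the subsidy.

Producer share = 23/26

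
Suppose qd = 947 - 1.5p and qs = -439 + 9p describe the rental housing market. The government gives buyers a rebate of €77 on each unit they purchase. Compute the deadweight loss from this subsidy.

Deadweight loss = €3811.5

Pre-subsidy: 947 - 1.5p = -439 + 9p gives p* = 132, q* = 749.
With the rebate, buyers effectively pay pb = ps − 77, where ps is the price sellers receive.
Demand in terms of ps becomes qd = 947 − 1.5(ps − 77) = 1062.5 - 1.5ps. Setting this equal to supply: 1062.5 - 1.5ps = -439 + 9ps, so ps = 143.
Buyers pay pb = 143 − 77 = 66; q' = -439 + 9·143 = 848.
The subsidy expands output by 848 − 749 = 99 past the efficient level; on those units the gap between marginal cost and willingness to pay runs from 0 up to 77.
DWL = ½ × 77 × 99 = 3811.5.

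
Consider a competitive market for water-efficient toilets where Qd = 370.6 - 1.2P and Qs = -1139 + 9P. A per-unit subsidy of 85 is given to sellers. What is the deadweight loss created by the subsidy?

Deadweight loss = 3825

Pre-subsidy: 370.6 - 1.2P = -1139 + 9P gives P* = 148, Q* = 193.
With the subsidy, sellers receive Ps = Pb + 85 for each unit, where Pb is the price buyers pay.
Supply in terms of Pb becomes Qs = -1139 + 9(Pb + 85) = -374 + 9Pb. Setting this equal to demand: 370.6 - 1.2Pb = -374 + 9Pb, so Pb = 73.
Sellers receive Ps = 73 + 85 = 158; Q' = 370.6 − 1.2·73 = 283.
The subsidy expands output by 283 − 193 = 90 past the efficient level; on those units the gap between marginal cost and willingness to pay runs from 0 up to 85.
DWL = ½ × 85 × 90 = 3825.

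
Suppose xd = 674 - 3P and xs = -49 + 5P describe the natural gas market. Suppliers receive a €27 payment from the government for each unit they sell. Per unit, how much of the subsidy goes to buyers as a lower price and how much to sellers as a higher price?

Pre-subsidy: 674 - 3P = -49 + 5P gives P* = 90.375, x* = 402.875.
With the subsidy, sellers receive Ps = Pb + 27 for each unit, where Pb is the price buyers pay.
Supply in terms of Pb becomes xs = -49 + 5(Pb + 27) = 86 + 5Pb. Setting this equal to demand: 674 - 3Pb = 86 + 5Pb, so Pb = 73.5.
Sellers receive Ps = 73.5 + 27 = 100.5; x' = 674 − 3·73.5 = 453.5.
Buyers' price falls by P* − Pb = 90.375 − 73.5 = 16.875; sellers' price rises by Ps − P* = 100.5 − 90.375 = 10.125.

Buyers gain €16.875 per unit; sellers gain €10.125 per unit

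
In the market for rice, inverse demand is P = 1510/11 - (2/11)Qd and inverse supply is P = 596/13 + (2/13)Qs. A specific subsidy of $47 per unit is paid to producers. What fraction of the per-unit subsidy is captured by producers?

Pre-subsidy: 1510/11 - (2/11)Q = 596/13 + (2/13)Q gives Q* = 272.375 and P* = 87.75.
With the subsidy, sellers receive Ps = Pb + 47 for each unit, where Pb is the price buyers pay.
On the curves, Pb = 1510/11 - (2/11)Q and Ps = 596/13 + (2/13)Q; the wedge Ps − Pb = 47 gives 596/13 + (2/13)Q − (1510/11 - (2/11)Q) = 47, so Q' = 19795/48.
Then Pb = 1510/11 − (2/11)·(19795/48) = 1495/24 and Ps = 596/13 + (2/13)·(19795/48) = 2623/24.
Buyers' price falls by P* − Pb = 87.75 − 1495/24 = 611/24; sellers' price rises by Ps − P* = 2623/24 − 87.75 = 517/24.
So producers capture (517/24)/47 = 11/24 of each unit of subsidy.

Producer share = 11/24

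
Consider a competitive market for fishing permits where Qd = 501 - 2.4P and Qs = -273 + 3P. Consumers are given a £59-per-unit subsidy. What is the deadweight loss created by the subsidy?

Deadweight loss = 6962/3

Pre-subsidy: 501 - 2.4P = -273 + 3P gives P* = 430/3, Q* = 157.
With the rebate, buyers effectively pay Pb = Ps − 59, where Ps is the price sellers receive.
Demand in terms of Ps becomes Qd = 501 − 2.4(Ps − 59) = 642.6 - 2.4Ps. Setting this equal to supply: 642.6 - 2.4Ps = -273 + 3Ps, so Ps = 1526/9.
Buyers pay Pb = 1526/9 − 59 = 995/9; Q' = -273 + 3·(1526/9) = 707/3.
The subsidy expands output by 707/3 − 157 = 236/3 past the efficient level; on those units the gap between marginal cost and willingness to pay runs from 0 up to 59.
DWL = ½ × 59 × 236/3 = 6962/3.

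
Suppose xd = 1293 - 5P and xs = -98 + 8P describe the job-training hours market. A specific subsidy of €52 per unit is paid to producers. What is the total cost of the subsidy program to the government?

Government cost = €47736

Pre-subsidy: 1293 - 5P = -98 + 8P gives P* = 107, x* = 758.
With the subsidy, sellers receive Ps = Pb + 52 for each unit, where Pb is the price buyers pay.
Supply in terms of Pb becomes xs = -98 + 8(Pb + 52) = 318 + 8Pb. Setting this equal to demand: 1293 - 5Pb = 318 + 8Pb, so Pb = 75.
Sellers receive Ps = 75 + 52 = 127; x' = 1293 − 5·75 = 918.
Government outlay = subsidy × quantity = 52 × 918 = 47736.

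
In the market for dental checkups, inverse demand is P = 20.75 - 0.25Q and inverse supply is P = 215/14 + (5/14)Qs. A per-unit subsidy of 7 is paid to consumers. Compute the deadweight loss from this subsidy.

Deadweight loss = 686/17

Pre-subsidy: 20.75 - 0.25Q = 215/14 + (5/14)Q gives Q* = 151/17 and P* = 315/17.
With the rebate, buyers effectively pay Pb = Ps − 7, where Ps is the price sellers receive.
On the curves, Pb = 20.75 - 0.25Q and Ps = 215/14 + (5/14)Q; the wedge Ps − Pb = 7 gives 215/14 + (5/14)Q − (20.75 - 0.25Q) = 7, so Q' = 347/17.
Then Pb = 20.75 − 0.25·(347/17) = 266/17 and Ps = 215/14 + (5/14)·(347/17) = 385/17.
The subsidy expands output by 347/17 − 151/17 = 196/17 past the efficient level; on those units the gap between marginal cost and willingness to pay runs from 0 up to 7.
DWL = ½ × 7 × 196/17 = 686/17.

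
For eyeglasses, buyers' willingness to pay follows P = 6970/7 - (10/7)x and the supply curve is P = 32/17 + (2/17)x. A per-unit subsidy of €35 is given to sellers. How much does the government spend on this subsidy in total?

Pre-subsidy: 6970/7 - (10/7)x = 32/17 + (2/17)x gives x* = 642.75 and P* = 77.5.
With the subsidy, sellers receive Ps = Pb + 35 for each unit, where Pb is the price buyers pay.
On the curves, Pb = 6970/7 - (10/7)x and Ps = 32/17 + (2/17)x; the wedge Ps − Pb = 35 gives 32/17 + (2/17)x − (6970/7 - (10/7)x) = 35, so x' = 122431/184.
Then Pb = 6970/7 − (10/7)·(122431/184) = 4155/92 and Ps = 32/17 + (2/17)·(122431/184) = 7375/92.
Government outlay = subsidy × quantity = 35 × 122431/184 = 4285085/184.

Government cost = 4285085/184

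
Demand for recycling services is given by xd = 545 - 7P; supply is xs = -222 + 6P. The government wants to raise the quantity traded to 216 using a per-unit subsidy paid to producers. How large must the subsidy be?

Required subsidy s = 26 per unit

At x = 216, invert demand for the buyer price: Pb = (545 − 216)/7 = 47; invert supply for the seller price: Ps = (216 − (-222))/6 = 73.
The subsidy must fill the gap: s = Ps − Pb = 73 − 47 = 26.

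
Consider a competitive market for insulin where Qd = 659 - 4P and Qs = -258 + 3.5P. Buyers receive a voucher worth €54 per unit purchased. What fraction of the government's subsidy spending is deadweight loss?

Pre-subsidy: 659 - 4P = -258 + 3.5P gives P* = 1834/15, Q* = 2549/15.
With the rebate, buyers effectively pay Pb = Ps − 54, where Ps is the price sellers receive.
Demand in terms of Ps becomes Qd = 659 − 4(Ps − 54) = 875 - 4Ps. Setting this equal to supply: 875 - 4Ps = -258 + 3.5Ps, so Ps = 2266/15.
Buyers pay Pb = 2266/15 − 54 = 1456/15; Q' = -258 + 3.5·(2266/15) = 4061/15.
ΔCS = ½(2549/15 + 4061/15)(1834/15 − 1456/15) = 5552.4; ΔPS = ½(2549/15 + 4061/15)(2266/15 − 1834/15) = 6345.6.
Government spending = 54 × 4061/15 = 14619.6.
DWL = ½ × 54 × (4061/15 − 2549/15) = 2721.6; fraction = 2721.6 / 14619.6 = 756/4061.

DWL / government spending = 756/4061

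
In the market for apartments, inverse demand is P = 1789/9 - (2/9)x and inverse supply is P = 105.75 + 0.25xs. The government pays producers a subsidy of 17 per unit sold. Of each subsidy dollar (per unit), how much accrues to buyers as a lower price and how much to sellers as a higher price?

Pre-subsidy: 1789/9 - (2/9)x = 105.75 + 0.25x gives x* = 197 and P* = 155.
With the subsidy, sellers receive Ps = Pb + 17 for each unit, where Pb is the price buyers pay.
On the curves, Pb = 1789/9 - (2/9)x and Ps = 105.75 + 0.25x; the wedge Ps − Pb = 17 gives 105.75 + 0.25x − (1789/9 - (2/9)x) = 17, so x' = 233.
Then Pb = 1789/9 − (2/9)·233 = 147 and Ps = 105.75 + 0.25·233 = 164.
Buyers' price falls by P* − Pb = 155 − 147 = 8; sellers' price rises by Ps − P* = 164 − 155 = 9.

Buyers gain 8 per unit; sellers gain 9 per unit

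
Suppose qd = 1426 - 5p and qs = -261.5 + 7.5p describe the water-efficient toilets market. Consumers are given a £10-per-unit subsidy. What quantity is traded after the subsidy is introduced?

Pre-subsidy: 1426 - 5p = -261.5 + 7.5p gives p* = 135, q* = 751.
With the rebate, buyers effectively pay pb = ps − 10, where ps is the price sellers receive.
Demand in terms of ps becomes qd = 1426 − 5(ps − 10) = 1476 - 5ps. Setting this equal to supply: 1476 - 5ps = -261.5 + 7.5ps, so ps = 139.
Buyers pay pb = 139 − 10 = 129; q' = -261.5 + 7.5·139 = 781.

q' = 781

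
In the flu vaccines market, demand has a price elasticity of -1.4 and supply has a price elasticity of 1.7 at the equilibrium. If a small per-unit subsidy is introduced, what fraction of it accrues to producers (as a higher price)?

For a small subsidy around the equilibrium, the benefit split depends on the relative slopes, which at a point are proportional to the elasticities.
Buyer share = εs/(εs + |εd|) = 1.7/(1.7 + 1.4) = 17/31; seller share = |εd|/(εs + |εd|) = 14/31.
So producers capture 14/31 of the subsidy.

Producer share = 14/31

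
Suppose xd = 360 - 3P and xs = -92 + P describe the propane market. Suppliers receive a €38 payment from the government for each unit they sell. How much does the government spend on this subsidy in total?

Pre-subsidy: 360 - 3P = -92 + P gives P* = 113, x* = 21.
With the subsidy, sellers receive Ps = Pb + 38 for each unit, where Pb is the price buyers pay.
Supply in terms of Pb becomes xs = -92 + 1(Pb + 38) = -54 + Pb. Setting this equal to demand: 360 - 3Pb = -54 + Pb, so Pb = 103.5.
Sellers receive Ps = 103.5 + 38 = 141.5; x' = 360 − 3·103.5 = 49.5.
Government outlay = subsidy × quantity = 38 × 49.5 = 1881.

Government cost = €1881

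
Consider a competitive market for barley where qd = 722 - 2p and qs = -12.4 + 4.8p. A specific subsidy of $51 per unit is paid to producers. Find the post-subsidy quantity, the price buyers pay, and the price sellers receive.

q' = 578; buyers pay $72; sellers receive $123

Pre-subsidy: 722 - 2p = -12.4 + 4.8p gives p* = 108, q* = 506.
With the subsidy, sellers receive ps = pb + 51 for each unit, where pb is the price buyers pay.
Supply in terms of pb becomes qs = -12.4 + 4.8(pb + 51) = 232.4 + 4.8pb. Setting this equal to demand: 722 - 2pb = 232.4 + 4.8pb, so pb = 72.
Sellers receive ps = 72 + 51 = 123; q' = 722 − 2·72 = 578.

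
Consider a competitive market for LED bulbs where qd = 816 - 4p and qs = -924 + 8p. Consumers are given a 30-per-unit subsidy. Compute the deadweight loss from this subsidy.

Deadweight loss = 1200

Pre-subsidy: 816 - 4p = -924 + 8p gives p* = 145, q* = 236.
With the rebate, buyers effectively pay pb = ps − 30, where ps is the price sellers receive.
Demand in terms of ps becomes qd = 816 − 4(ps − 30) = 936 - 4ps. Setting this equal to supply: 936 - 4ps = -924 + 8ps, so ps = 155.
Buyers pay pb = 155 − 30 = 125; q' = -924 + 8·155 = 316.
The subsidy expands output by 316 − 236 = 80 past the efficient level; on those units the gap between marginal cost and willingness to pay runs from 0 up to 30.
DWL = ½ × 30 × 80 = 1200.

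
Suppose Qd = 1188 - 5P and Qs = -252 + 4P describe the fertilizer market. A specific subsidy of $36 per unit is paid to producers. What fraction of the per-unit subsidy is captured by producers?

Pre-subsidy: 1188 - 5P = -252 + 4P gives P* = 160, Q* = 388.
With the subsidy, sellers receive Ps = Pb + 36 for each unit, where Pb is the price buyers pay.
Supply in terms of Pb becomes Qs = -252 + 4(Pb + 36) = -108 + 4Pb. Setting this equal to demand: 1188 - 5Pb = -108 + 4Pb, so Pb = 144.
Sellers receive Ps = 144 + 36 = 180; Q' = 1188 − 5·144 = 468.
Buyers' price falls by P* − Pb = 160 − 144 = 16; sellers' price rises by Ps − P* = 180 − 160 = 20.
So producers capture 20/36 = 5/9 of each unit of subsidy.

Producer share = 5/9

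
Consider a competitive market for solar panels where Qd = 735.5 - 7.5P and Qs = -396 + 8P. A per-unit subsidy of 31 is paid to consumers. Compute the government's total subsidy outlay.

Government cost = 9548

Pre-subsidy: 735.5 - 7.5P = -396 + 8P gives P* = 73, Q* = 188.
With the rebate, buyers effectively pay Pb = Ps − 31, where Ps is the price sellers receive.
Demand in terms of Ps becomes Qd = 735.5 − 7.5(Ps − 31) = 968 - 7.5Ps. Setting this equal to supply: 968 - 7.5Ps = -396 + 8Ps, so Ps = 88.
Buyers pay Pb = 88 − 31 = 57; Q' = -396 + 8·88 = 308.
Government outlay = subsidy × quantity = 31 × 308 = 9548.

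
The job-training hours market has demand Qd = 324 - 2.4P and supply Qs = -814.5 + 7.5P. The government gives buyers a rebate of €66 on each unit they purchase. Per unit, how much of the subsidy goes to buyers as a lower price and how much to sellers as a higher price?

Pre-subsidy: 324 - 2.4P = -814.5 + 7.5P gives P* = 115, Q* = 48.
With the rebate, buyers effectively pay Pb = Ps − 66, where Ps is the price sellers receive.
Demand in terms of Ps becomes Qd = 324 − 2.4(Ps − 66) = 482.4 - 2.4Ps. Setting this equal to supply: 482.4 - 2.4Ps = -814.5 + 7.5Ps, so Ps = 131.
Buyers pay Pb = 131 − 66 = 65; Q' = -814.5 + 7.5·131 = 168.
Buyers' price falls by P* − Pb = 115 − 65 = 50; sellers' price rises by Ps − P* = 131 − 115 = 16.

Buyers gain €50 per unit; sellers gain €16 per unit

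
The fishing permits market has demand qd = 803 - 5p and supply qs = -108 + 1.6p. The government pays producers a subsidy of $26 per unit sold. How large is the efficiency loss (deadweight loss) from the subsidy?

Deadweight loss = 13520/33

Pre-subsidy: 803 - 5p = -108 + 1.6p gives p* = 4555/33, q* = 3724/33.
With the subsidy, sellers receive ps = pb + 26 for each unit, where pb is the price buyers pay.
Supply in terms of pb becomes qs = -108 + 1.6(pb + 26) = -66.4 + 1.6pb. Setting this equal to demand: 803 - 5pb = -66.4 + 1.6pb, so pb = 1449/11.
Sellers receive ps = 1449/11 + 26 = 1735/11; q' = 803 − 5·(1449/11) = 1588/11.
The subsidy expands output by 1588/11 − 3724/33 = 1040/33 past the efficient level; on those units the gap between marginal cost and willingness to pay runs from 0 up to 26.
DWL = ½ × 26 × 1040/33 = 13520/33.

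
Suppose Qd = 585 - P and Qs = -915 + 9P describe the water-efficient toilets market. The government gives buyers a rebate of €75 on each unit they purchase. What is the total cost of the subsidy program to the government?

Pre-subsidy: 585 - P = -915 + 9P gives P* = 150, Q* = 435.
With the rebate, buyers effectively pay Pb = Ps − 75, where Ps is the price sellers receive.
Demand in terms of Ps becomes Qd = 585 − 1(Ps − 75) = 660 - Ps. Setting this equal to supply: 660 - Ps = -915 + 9Ps, so Ps = 157.5.
Buyers pay Pb = 157.5 − 75 = 82.5; Q' = -915 + 9·157.5 = 502.5.
Government outlay = subsidy × quantity = 75 × 502.5 = 37687.5.

Government cost = €37687.5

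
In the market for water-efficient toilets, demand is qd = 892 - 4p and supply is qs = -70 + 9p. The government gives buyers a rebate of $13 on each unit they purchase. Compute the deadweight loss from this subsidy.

Pre-subsidy: 892 - 4p = -70 + 9p gives p* = 74, q* = 596.
With the rebate, buyers effectively pay pb = ps − 13, where ps is the price sellers receive.
Demand in terms of ps becomes qd = 892 − 4(ps − 13) = 944 - 4ps. Setting this equal to supply: 944 - 4ps = -70 + 9ps, so ps = 78.
Buyers pay pb = 78 − 13 = 65; q' = -70 + 9·78 = 632.
The subsidy expands output by 632 − 596 = 36 past the efficient level; on those units the gap between marginal cost and willingness to pay runs from 0 up to 13.
DWL = ½ × 13 × 36 = 234.

Deadweight loss = $234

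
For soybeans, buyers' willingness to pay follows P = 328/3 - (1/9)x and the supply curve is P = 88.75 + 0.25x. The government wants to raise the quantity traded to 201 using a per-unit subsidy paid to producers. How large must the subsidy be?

Required subsidy s = 52 per unit

At x = 201, from the demand curve buyers pay Pb = 328/3 − (1/9)·201 = 87; from the supply curve sellers need Ps = 88.75 + 0.25·201 = 139.
The subsidy must fill the gap: s = Ps − Pb = 139 − 87 = 52.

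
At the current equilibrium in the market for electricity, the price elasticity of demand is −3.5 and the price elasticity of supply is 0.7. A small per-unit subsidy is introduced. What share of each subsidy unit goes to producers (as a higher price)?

Producer share = 5/6

For a small subsidy around the equilibrium, the benefit split depends on the relative slopes, which at a point are proportional to the elasticities.
Buyer share = εs/(εs + |εd|) = 0.7/(0.7 + 3.5) = 1/6; seller share = |εd|/(εs + |εd|) = 5/6.
So producers capture 5/6 of the subsidy.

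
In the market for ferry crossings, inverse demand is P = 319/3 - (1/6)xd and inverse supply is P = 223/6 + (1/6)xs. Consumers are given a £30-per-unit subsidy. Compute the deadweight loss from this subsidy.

Deadweight loss = £1350

Pre-subsidy: 319/3 - (1/6)x = 223/6 + (1/6)x gives x* = 207.5 and P* = 71.75.
With the rebate, buyers effectively pay Pb = Ps − 30, where Ps is the price sellers receive.
On the curves, Pb = 319/3 - (1/6)x and Ps = 223/6 + (1/6)x; the wedge Ps − Pb = 30 gives 223/6 + (1/6)x − (319/3 - (1/6)x) = 30, so x' = 297.5.
Then Pb = 319/3 − (1/6)·297.5 = 56.75 and Ps = 223/6 + (1/6)·297.5 = 86.75.
The subsidy expands output by 297.5 − 207.5 = 90 past the efficient level; on those units the gap between marginal cost and willingness to pay runs from 0 up to 30.
DWL = ½ × 30 × 90 = 1350.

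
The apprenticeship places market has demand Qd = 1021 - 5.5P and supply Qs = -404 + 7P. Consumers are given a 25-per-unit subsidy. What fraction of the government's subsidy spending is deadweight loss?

Pre-subsidy: 1021 - 5.5P = -404 + 7P gives P* = 114, Q* = 394.
With the rebate, buyers effectively pay Pb = Ps − 25, where Ps is the price sellers receive.
Demand in terms of Ps becomes Qd = 1021 − 5.5(Ps − 25) = 1158.5 - 5.5Ps. Setting this equal to supply: 1158.5 - 5.5Ps = -404 + 7Ps, so Ps = 125.
Buyers pay Pb = 125 − 25 = 100; Q' = -404 + 7·125 = 471.
ΔCS = ½(394 + 471)(114 − 100) = 6055; ΔPS = ½(394 + 471)(125 − 114) = 4757.5.
Government spending = 25 × 471 = 11775.
DWL = ½ × 25 × (471 − 394) = 962.5; fraction = 962.5 / 11775 = 77/942.

DWL / government spending = 77/942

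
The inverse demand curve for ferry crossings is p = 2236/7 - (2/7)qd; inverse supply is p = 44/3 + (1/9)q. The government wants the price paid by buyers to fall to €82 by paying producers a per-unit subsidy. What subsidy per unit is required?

At a buyer price of 82, quantity demanded is 1118 − 3.5·82 = 831.
Sellers supply 831 only when they receive ps = 44/3 + (1/9)·831 = 107.
s = ps − pb = 107 − 82 = 25.

Required subsidy s = €25 per unit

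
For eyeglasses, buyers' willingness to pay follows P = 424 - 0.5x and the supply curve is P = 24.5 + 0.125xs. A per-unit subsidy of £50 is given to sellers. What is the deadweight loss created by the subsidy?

Deadweight loss = £2000

Pre-subsidy: 424 - 0.5x = 24.5 + 0.125x gives x* = 639.2 and P* = 104.4.
With the subsidy, sellers receive Ps = Pb + 50 for each unit, where Pb is the price buyers pay.
On the curves, Pb = 424 - 0.5x and Ps = 24.5 + 0.125x; the wedge Ps − Pb = 50 gives 24.5 + 0.125x − (424 - 0.5x) = 50, so x' = 719.2.
Then Pb = 424 − 0.5·719.2 = 64.4 and Ps = 24.5 + 0.125·719.2 = 114.4.
The subsidy expands output by 719.2 − 639.2 = 80 past the efficient level; on those units the gap between marginal cost and willingness to pay runs from 0 up to 50.
DWL = ½ × 50 × 80 = 2000.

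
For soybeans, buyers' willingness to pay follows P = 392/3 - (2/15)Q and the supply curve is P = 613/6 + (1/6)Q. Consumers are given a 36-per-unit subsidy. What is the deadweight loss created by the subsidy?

Deadweight loss = 2160

Pre-subsidy: 392/3 - (2/15)Q = 613/6 + (1/6)Q gives Q* = 95 and P* = 118.
With the rebate, buyers effectively pay Pb = Ps − 36, where Ps is the price sellers receive.
On the curves, Pb = 392/3 - (2/15)Q and Ps = 613/6 + (1/6)Q; the wedge Ps − Pb = 36 gives 613/6 + (1/6)Q − (392/3 - (2/15)Q) = 36, so Q' = 215.
Then Pb = 392/3 − (2/15)·215 = 102 and Ps = 613/6 + (1/6)·215 = 138.
The subsidy expands output by 215 − 95 = 120 past the efficient level; on those units the gap between marginal cost and willingness to pay runs from 0 up to 36.
DWL = ½ × 36 × 120 = 2160.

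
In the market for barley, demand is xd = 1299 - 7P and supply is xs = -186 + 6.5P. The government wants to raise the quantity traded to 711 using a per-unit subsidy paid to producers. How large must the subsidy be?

Required subsidy s = 54 per unit

At x = 711, invert demand for the buyer price: Pb = (1299 − 711)/7 = 84; invert supply for the seller price: Ps = (711 − (-186))/6.5 = 138.
The subsidy must fill the gap: s = Ps − Pb = 138 − 84 = 54.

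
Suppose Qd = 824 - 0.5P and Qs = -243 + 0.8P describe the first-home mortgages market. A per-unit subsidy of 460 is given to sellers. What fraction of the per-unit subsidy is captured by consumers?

Pre-subsidy: 824 - 0.5P = -243 + 0.8P gives P* = 10670/13, Q* = 5377/13.
With the subsidy, sellers receive Ps = Pb + 460 for each unit, where Pb is the price buyers pay.
Supply in terms of Pb becomes Qs = -243 + 0.8(Pb + 460) = 125 + 0.8Pb. Setting this equal to demand: 824 - 0.5Pb = 125 + 0.8Pb, so Pb = 6990/13.
Sellers receive Ps = 6990/13 + 460 = 12970/13; Q' = 824 − 0.5·(6990/13) = 7217/13.
Buyers' price falls by P* − Pb = 10670/13 − 6990/13 = 3680/13; sellers' price rises by Ps − P* = 12970/13 − 10670/13 = 2300/13.
So consumers capture (3680/13)/460 = 8/13 of each unit of subsidy.

Consumer share = 8/13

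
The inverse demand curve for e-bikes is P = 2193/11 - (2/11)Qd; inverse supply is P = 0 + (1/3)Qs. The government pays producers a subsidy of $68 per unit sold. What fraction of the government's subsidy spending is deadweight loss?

Pre-subsidy: 2193/11 - (2/11)Q = 0 + (1/3)Q gives Q* = 387 and P* = 129.
With the subsidy, sellers receive Ps = Pb + 68 for each unit, where Pb is the price buyers pay.
On the curves, Pb = 2193/11 - (2/11)Q and Ps = 0 + (1/3)Q; the wedge Ps − Pb = 68 gives 0 + (1/3)Q − (2193/11 - (2/11)Q) = 68, so Q' = 519.
Then Pb = 2193/11 − (2/11)·519 = 105 and Ps = 0 + (1/3)·519 = 173.
ΔCS = ½(387 + 519)(129 − 105) = 10872; ΔPS = ½(387 + 519)(173 − 129) = 19932.
Government spending = 68 × 519 = 35292.
DWL = ½ × 68 × (519 − 387) = 4488; fraction = 4488 / 35292 = 22/173.

DWL / government spending = 22/173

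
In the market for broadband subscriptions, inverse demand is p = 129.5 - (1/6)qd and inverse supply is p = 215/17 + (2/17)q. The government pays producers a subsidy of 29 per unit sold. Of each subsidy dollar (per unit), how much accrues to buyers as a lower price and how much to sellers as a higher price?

Pre-subsidy: 129.5 - (1/6)q = 215/17 + (2/17)q gives q* = 411 and p* = 61.
With the subsidy, sellers receive ps = pb + 29 for each unit, where pb is the price buyers pay.
On the curves, pb = 129.5 - (1/6)q and ps = 215/17 + (2/17)q; the wedge ps − pb = 29 gives 215/17 + (2/17)q − (129.5 - (1/6)q) = 29, so q' = 513.
Then pb = 129.5 − (1/6)·513 = 44 and ps = 215/17 + (2/17)·513 = 73.
Buyers' price falls by p* − pb = 61 − 44 = 17; sellers' price rises by ps − p* = 73 − 61 = 12.

Buyers gain 17 per unit; sellers gain 12 per unit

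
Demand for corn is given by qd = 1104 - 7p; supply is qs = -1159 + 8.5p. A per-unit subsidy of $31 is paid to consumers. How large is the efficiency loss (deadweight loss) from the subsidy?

Pre-subsidy: 1104 - 7p = -1159 + 8.5p gives p* = 146, q* = 82.
With the rebate, buyers effectively pay pb = ps − 31, where ps is the price sellers receive.
Demand in terms of ps becomes qd = 1104 − 7(ps − 31) = 1321 - 7ps. Setting this equal to supply: 1321 - 7ps = -1159 + 8.5ps, so ps = 160.
Buyers pay pb = 160 − 31 = 129; q' = -1159 + 8.5·160 = 201.
The subsidy expands output by 201 − 82 = 119 past the efficient level; on those units the gap between marginal cost and willingness to pay runs from 0 up to 31.
DWL = ½ × 31 × 119 = 1844.5.

Deadweight loss = $1844.5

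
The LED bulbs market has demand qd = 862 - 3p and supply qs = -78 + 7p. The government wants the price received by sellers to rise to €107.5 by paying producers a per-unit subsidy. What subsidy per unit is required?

Required subsidy s = €45 per unit

At a seller price of 107.5, quantity supplied is -78 + 7·107.5 = 674.5.
Buyers absorb 674.5 only when they pay pb with 862 − 3·pb = 674.5, i.e. pb = 62.5.
s = ps − pb = 107.5 − 62.5 = 45.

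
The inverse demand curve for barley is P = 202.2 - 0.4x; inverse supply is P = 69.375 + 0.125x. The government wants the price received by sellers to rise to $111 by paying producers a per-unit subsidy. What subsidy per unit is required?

At a seller price of 111, quantity supplied is -555 + 8·111 = 333.
Buyers absorb 333 only when they pay Pb = 202.2 − 0.4·333 = 69.
s = Ps − Pb = 111 − 69 = 42.

Required subsidy s = $42 per unit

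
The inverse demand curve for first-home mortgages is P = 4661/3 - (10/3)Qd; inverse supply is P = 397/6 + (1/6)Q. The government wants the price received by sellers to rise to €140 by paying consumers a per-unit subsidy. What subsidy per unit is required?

At a seller price of 140, quantity supplied is -397 + 6·140 = 443.
Buyers absorb 443 only when they pay Pb = 4661/3 − (10/3)·443 = 77.
s = Ps − Pb = 140 − 77 = 63.

Required subsidy s = €63 per unit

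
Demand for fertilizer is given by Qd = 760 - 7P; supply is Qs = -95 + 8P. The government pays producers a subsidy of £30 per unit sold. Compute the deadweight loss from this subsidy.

Deadweight loss = £1680

Pre-subsidy: 760 - 7P = -95 + 8P gives P* = 57, Q* = 361.
With the subsidy, sellers receive Ps = Pb + 30 for each unit, where Pb is the price buyers pay.
Supply in terms of Pb becomes Qs = -95 + 8(Pb + 30) = 145 + 8Pb. Setting this equal to demand: 760 - 7Pb = 145 + 8Pb, so Pb = 41.
Sellers receive Ps = 41 + 30 = 71; Q' = 760 − 7·41 = 473.
The subsidy expands output by 473 − 361 = 112 past the efficient level; on those units the gap between marginal cost and willingness to pay runs from 0 up to 30.
DWL = ½ × 30 × 112 = 1680.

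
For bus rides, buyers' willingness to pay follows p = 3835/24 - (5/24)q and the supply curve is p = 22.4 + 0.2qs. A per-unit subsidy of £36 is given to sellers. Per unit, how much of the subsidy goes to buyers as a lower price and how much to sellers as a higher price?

Pre-subsidy: 3835/24 - (5/24)q = 22.4 + 0.2q gives q* = 16487/49 and p* = 4395/49.
With the subsidy, sellers receive ps = pb + 36 for each unit, where pb is the price buyers pay.
On the curves, pb = 3835/24 - (5/24)q and ps = 22.4 + 0.2q; the wedge ps − pb = 36 gives 22.4 + 0.2q − (3835/24 - (5/24)q) = 36, so q' = 20807/49.
Then pb = 3835/24 − (5/24)·(20807/49) = 3495/49 and ps = 22.4 + 0.2·(20807/49) = 5259/49.
Buyers' price falls by p* − pb = 4395/49 − 3495/49 = 900/49; sellers' price rises by ps − p* = 5259/49 − 4395/49 = 864/49.

Buyers gain 900/49 per unit; sellers gain 864/49 per unit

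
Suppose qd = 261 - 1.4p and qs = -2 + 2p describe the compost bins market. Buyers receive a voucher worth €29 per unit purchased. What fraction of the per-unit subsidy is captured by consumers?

Consumer share = 10/17

Pre-subsidy: 261 - 1.4p = -2 + 2p gives p* = 1315/17, q* = 2596/17.
With the rebate, buyers effectively pay pb = ps − 29, where ps is the price sellers receive.
Demand in terms of ps becomes qd = 261 − 1.4(ps − 29) = 301.6 - 1.4ps. Setting this equal to supply: 301.6 - 1.4ps = -2 + 2ps, so ps = 1518/17.
Buyers pay pb = 1518/17 − 29 = 1025/17; q' = -2 + 2·(1518/17) = 3002/17.
Buyers' price falls by p* − pb = 1315/17 − 1025/17 = 290/17; sellers' price rises by ps − p* = 1518/17 − 1315/17 = 203/17.
So consumers capture (290/17)/29 = 10/17 of each unit of subsidy.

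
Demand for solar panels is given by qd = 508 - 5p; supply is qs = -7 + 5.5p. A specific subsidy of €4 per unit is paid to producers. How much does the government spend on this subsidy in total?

Pre-subsidy: 508 - 5p = -7 + 5.5p gives p* = 1030/21, q* = 5518/21.
With the subsidy, sellers receive ps = pb + 4 for each unit, where pb is the price buyers pay.
Supply in terms of pb becomes qs = -7 + 5.5(pb + 4) = 15 + 5.5pb. Setting this equal to demand: 508 - 5pb = 15 + 5.5pb, so pb = 986/21.
Sellers receive ps = 986/21 + 4 = 1070/21; q' = 508 − 5·(986/21) = 5738/21.
Government outlay = subsidy × quantity = 4 × 5738/21 = 22952/21.

Government cost = 22952/21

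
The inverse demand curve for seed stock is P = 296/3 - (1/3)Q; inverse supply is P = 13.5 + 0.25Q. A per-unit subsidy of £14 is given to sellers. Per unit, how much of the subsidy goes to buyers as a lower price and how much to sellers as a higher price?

Pre-subsidy: 296/3 - (1/3)Q = 13.5 + 0.25Q gives Q* = 146 and P* = 50.
With the subsidy, sellers receive Ps = Pb + 14 for each unit, where Pb is the price buyers pay.
On the curves, Pb = 296/3 - (1/3)Q and Ps = 13.5 + 0.25Q; the wedge Ps − Pb = 14 gives 13.5 + 0.25Q − (296/3 - (1/3)Q) = 14, so Q' = 170.
Then Pb = 296/3 − (1/3)·170 = 42 and Ps = 13.5 + 0.25·170 = 56.
Buyers' price falls by P* − Pb = 50 − 42 = 8; sellers' price rises by Ps − P* = 56 − 50 = 6.

Buyers gain £8 per unit; sellers gain £6 per unit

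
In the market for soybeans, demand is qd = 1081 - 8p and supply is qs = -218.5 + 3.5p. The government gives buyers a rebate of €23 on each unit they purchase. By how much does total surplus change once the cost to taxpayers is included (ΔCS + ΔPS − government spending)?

Net change in total surplus = -€644

Pre-subsidy: 1081 - 8p = -218.5 + 3.5p gives p* = 113, q* = 177.
With the rebate, buyers effectively pay pb = ps − 23, where ps is the price sellers receive.
Demand in terms of ps becomes qd = 1081 − 8(ps − 23) = 1265 - 8ps. Setting this equal to supply: 1265 - 8ps = -218.5 + 3.5ps, so ps = 129.
Buyers pay pb = 129 − 23 = 106; q' = -218.5 + 3.5·129 = 233.
ΔCS = ½(177 + 233)(113 − 106) = 1435; ΔPS = ½(177 + 233)(129 − 113) = 3280.
Government spending = 23 × 233 = 5359.
Net change = 1435 + 3280 − 5359 = -644. The loss equals the DWL triangle ½·23·56.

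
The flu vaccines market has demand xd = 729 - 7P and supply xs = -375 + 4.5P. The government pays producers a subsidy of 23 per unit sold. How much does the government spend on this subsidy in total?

Government cost = 2760

Pre-subsidy: 729 - 7P = -375 + 4.5P gives P* = 96, x* = 57.
With the subsidy, sellers receive Ps = Pb + 23 for each unit, where Pb is the price buyers pay.
Supply in terms of Pb becomes xs = -375 + 4.5(Pb + 23) = -271.5 + 4.5Pb. Setting this equal to demand: 729 - 7Pb = -271.5 + 4.5Pb, so Pb = 87.
Sellers receive Ps = 87 + 23 = 110; x' = 729 − 7·87 = 120.
Government outlay = subsidy × quantity = 23 × 120 = 2760.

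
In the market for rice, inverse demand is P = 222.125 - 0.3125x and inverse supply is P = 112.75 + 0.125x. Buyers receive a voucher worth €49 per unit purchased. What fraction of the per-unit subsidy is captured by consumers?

Pre-subsidy: 222.125 - 0.3125x = 112.75 + 0.125x gives x* = 250 and P* = 144.
With the rebate, buyers effectively pay Pb = Ps − 49, where Ps is the price sellers receive.
On the curves, Pb = 222.125 - 0.3125x and Ps = 112.75 + 0.125x; the wedge Ps − Pb = 49 gives 112.75 + 0.125x − (222.125 - 0.3125x) = 49, so x' = 362.
Then Pb = 222.125 − 0.3125·362 = 109 and Ps = 112.75 + 0.125·362 = 158.
Buyers' price falls by P* − Pb = 144 − 109 = 35; sellers' price rises by Ps − P* = 158 − 144 = 14.
So consumers capture 35/49 = 5/7 of each unit of subsidy.

Consumer share = 5/7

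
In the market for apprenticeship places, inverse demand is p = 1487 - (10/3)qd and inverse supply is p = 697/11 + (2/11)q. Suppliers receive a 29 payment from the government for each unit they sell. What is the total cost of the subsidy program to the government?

Pre-subsidy: 1487 - (10/3)q = 697/11 + (2/11)q gives q* = 405 and p* = 137.
With the subsidy, sellers receive ps = pb + 29 for each unit, where pb is the price buyers pay.
On the curves, pb = 1487 - (10/3)q and ps = 697/11 + (2/11)q; the wedge ps − pb = 29 gives 697/11 + (2/11)q − (1487 - (10/3)q) = 29, so q' = 413.25.
Then pb = 1487 − (10/3)·413.25 = 109.5 and ps = 697/11 + (2/11)·413.25 = 138.5.
Government outlay = subsidy × quantity = 29 × 413.25 = 11984.25.

Government cost = 11984.25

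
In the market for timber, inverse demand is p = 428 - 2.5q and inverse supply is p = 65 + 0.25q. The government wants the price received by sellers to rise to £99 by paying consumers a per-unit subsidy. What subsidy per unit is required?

At a seller price of 99, quantity supplied is -260 + 4·99 = 136.
Buyers absorb 136 only when they pay pb = 428 − 2.5·136 = 88.
s = ps − pb = 99 − 88 = 11.

Required subsidy s = £11 per unit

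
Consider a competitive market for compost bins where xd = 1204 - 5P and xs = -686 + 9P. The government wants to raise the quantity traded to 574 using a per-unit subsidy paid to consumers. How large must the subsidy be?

At x = 574, invert demand for the buyer price: Pb = (1204 − 574)/5 = 126; invert supply for the seller price: Ps = (574 − (-686))/9 = 140.
The subsidy must fill the gap: s = Ps − Pb = 140 − 126 = 14.

Required subsidy s = 14 per unit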